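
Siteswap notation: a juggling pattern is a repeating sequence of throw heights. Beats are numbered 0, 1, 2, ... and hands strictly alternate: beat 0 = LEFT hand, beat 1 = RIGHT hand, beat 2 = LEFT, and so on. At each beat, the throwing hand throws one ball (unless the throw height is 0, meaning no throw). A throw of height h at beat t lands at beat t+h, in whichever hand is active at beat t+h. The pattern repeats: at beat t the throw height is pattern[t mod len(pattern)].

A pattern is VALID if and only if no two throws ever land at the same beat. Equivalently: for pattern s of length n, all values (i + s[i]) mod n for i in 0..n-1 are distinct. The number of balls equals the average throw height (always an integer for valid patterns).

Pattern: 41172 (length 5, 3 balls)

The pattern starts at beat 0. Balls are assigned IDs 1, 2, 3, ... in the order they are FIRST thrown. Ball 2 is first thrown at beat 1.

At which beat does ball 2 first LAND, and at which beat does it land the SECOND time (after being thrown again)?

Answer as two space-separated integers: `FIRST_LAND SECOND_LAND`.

Answer: 2 3

Derivation:
Beat 0 (L): throw ball1 h=4 -> lands@4:L; in-air after throw: [b1@4:L]
Beat 1 (R): throw ball2 h=1 -> lands@2:L; in-air after throw: [b2@2:L b1@4:L]
Beat 2 (L): throw ball2 h=1 -> lands@3:R; in-air after throw: [b2@3:R b1@4:L]
Beat 3 (R): throw ball2 h=7 -> lands@10:L; in-air after throw: [b1@4:L b2@10:L]
Ball 2: thrown@1 h=1 -> first land @2; rethrown@2 h=1 -> second land @3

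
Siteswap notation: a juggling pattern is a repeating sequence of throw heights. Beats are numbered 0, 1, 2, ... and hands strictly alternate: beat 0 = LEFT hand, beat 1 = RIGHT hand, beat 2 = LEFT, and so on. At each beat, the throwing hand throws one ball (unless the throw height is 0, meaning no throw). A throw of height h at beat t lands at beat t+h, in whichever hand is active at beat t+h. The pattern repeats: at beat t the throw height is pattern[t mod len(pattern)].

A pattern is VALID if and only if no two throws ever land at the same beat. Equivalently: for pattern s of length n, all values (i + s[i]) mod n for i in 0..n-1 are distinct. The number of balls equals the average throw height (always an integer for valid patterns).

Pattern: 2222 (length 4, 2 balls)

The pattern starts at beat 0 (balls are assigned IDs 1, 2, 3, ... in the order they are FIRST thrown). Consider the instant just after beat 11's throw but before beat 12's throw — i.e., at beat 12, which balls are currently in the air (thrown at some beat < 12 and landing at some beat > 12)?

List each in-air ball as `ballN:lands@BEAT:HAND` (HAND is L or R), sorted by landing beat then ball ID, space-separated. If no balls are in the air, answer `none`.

Answer: ball2:lands@13:R

Derivation:
Beat 0 (L): throw ball1 h=2 -> lands@2:L; in-air after throw: [b1@2:L]
Beat 1 (R): throw ball2 h=2 -> lands@3:R; in-air after throw: [b1@2:L b2@3:R]
Beat 2 (L): throw ball1 h=2 -> lands@4:L; in-air after throw: [b2@3:R b1@4:L]
Beat 3 (R): throw ball2 h=2 -> lands@5:R; in-air after throw: [b1@4:L b2@5:R]
Beat 4 (L): throw ball1 h=2 -> lands@6:L; in-air after throw: [b2@5:R b1@6:L]
Beat 5 (R): throw ball2 h=2 -> lands@7:R; in-air after throw: [b1@6:L b2@7:R]
Beat 6 (L): throw ball1 h=2 -> lands@8:L; in-air after throw: [b2@7:R b1@8:L]
Beat 7 (R): throw ball2 h=2 -> lands@9:R; in-air after throw: [b1@8:L b2@9:R]
Beat 8 (L): throw ball1 h=2 -> lands@10:L; in-air after throw: [b2@9:R b1@10:L]
Beat 9 (R): throw ball2 h=2 -> lands@11:R; in-air after throw: [b1@10:L b2@11:R]
Beat 10 (L): throw ball1 h=2 -> lands@12:L; in-air after throw: [b2@11:R b1@12:L]
Beat 11 (R): throw ball2 h=2 -> lands@13:R; in-air after throw: [b1@12:L b2@13:R]
Beat 12 (L): throw ball1 h=2 -> lands@14:L; in-air after throw: [b2@13:R b1@14:L]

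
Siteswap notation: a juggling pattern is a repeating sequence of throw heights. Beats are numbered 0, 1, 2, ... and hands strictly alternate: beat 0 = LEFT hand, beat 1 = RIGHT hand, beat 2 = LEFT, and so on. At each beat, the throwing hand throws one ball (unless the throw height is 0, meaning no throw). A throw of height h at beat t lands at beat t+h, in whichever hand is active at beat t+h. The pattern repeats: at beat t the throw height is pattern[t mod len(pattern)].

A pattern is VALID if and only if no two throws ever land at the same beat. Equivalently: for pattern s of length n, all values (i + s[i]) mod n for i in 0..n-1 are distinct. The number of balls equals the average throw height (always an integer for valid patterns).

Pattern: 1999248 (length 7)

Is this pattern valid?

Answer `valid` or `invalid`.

i=0: (i + s[i]) mod n = (0 + 1) mod 7 = 1
i=1: (i + s[i]) mod n = (1 + 9) mod 7 = 3
i=2: (i + s[i]) mod n = (2 + 9) mod 7 = 4
i=3: (i + s[i]) mod n = (3 + 9) mod 7 = 5
i=4: (i + s[i]) mod n = (4 + 2) mod 7 = 6
i=5: (i + s[i]) mod n = (5 + 4) mod 7 = 2
i=6: (i + s[i]) mod n = (6 + 8) mod 7 = 0
Residues: [1, 3, 4, 5, 6, 2, 0], distinct: True

Answer: valid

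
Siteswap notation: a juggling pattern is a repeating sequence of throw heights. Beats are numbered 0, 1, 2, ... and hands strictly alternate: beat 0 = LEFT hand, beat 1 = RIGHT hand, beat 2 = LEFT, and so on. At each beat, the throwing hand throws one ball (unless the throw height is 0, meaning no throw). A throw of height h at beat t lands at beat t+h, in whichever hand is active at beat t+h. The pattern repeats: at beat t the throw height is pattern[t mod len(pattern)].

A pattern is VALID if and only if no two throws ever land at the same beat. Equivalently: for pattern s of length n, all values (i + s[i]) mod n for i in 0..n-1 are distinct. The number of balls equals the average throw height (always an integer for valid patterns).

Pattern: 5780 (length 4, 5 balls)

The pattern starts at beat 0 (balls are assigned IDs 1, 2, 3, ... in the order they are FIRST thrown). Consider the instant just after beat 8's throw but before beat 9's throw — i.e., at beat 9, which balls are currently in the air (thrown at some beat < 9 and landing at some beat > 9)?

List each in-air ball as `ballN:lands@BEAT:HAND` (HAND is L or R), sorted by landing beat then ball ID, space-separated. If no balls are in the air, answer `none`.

Answer: ball3:lands@10:L ball1:lands@12:L ball2:lands@13:R ball5:lands@14:L

Derivation:
Beat 0 (L): throw ball1 h=5 -> lands@5:R; in-air after throw: [b1@5:R]
Beat 1 (R): throw ball2 h=7 -> lands@8:L; in-air after throw: [b1@5:R b2@8:L]
Beat 2 (L): throw ball3 h=8 -> lands@10:L; in-air after throw: [b1@5:R b2@8:L b3@10:L]
Beat 4 (L): throw ball4 h=5 -> lands@9:R; in-air after throw: [b1@5:R b2@8:L b4@9:R b3@10:L]
Beat 5 (R): throw ball1 h=7 -> lands@12:L; in-air after throw: [b2@8:L b4@9:R b3@10:L b1@12:L]
Beat 6 (L): throw ball5 h=8 -> lands@14:L; in-air after throw: [b2@8:L b4@9:R b3@10:L b1@12:L b5@14:L]
Beat 8 (L): throw ball2 h=5 -> lands@13:R; in-air after throw: [b4@9:R b3@10:L b1@12:L b2@13:R b5@14:L]
Beat 9 (R): throw ball4 h=7 -> lands@16:L; in-air after throw: [b3@10:L b1@12:L b2@13:R b5@14:L b4@16:L]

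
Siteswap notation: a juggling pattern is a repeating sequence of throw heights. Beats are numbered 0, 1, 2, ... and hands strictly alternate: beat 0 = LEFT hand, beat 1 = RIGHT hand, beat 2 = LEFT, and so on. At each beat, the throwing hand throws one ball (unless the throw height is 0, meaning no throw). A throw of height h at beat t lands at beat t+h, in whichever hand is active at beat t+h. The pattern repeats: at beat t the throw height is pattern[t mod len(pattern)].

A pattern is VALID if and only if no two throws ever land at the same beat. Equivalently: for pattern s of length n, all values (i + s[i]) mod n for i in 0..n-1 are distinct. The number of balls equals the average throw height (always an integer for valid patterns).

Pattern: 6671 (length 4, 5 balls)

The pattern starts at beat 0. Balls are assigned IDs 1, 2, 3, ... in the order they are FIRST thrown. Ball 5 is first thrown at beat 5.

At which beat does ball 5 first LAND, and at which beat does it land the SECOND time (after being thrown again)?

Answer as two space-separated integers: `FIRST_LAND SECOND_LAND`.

Answer: 11 12

Derivation:
Beat 0 (L): throw ball1 h=6 -> lands@6:L; in-air after throw: [b1@6:L]
Beat 1 (R): throw ball2 h=6 -> lands@7:R; in-air after throw: [b1@6:L b2@7:R]
Beat 2 (L): throw ball3 h=7 -> lands@9:R; in-air after throw: [b1@6:L b2@7:R b3@9:R]
Beat 3 (R): throw ball4 h=1 -> lands@4:L; in-air after throw: [b4@4:L b1@6:L b2@7:R b3@9:R]
Beat 4 (L): throw ball4 h=6 -> lands@10:L; in-air after throw: [b1@6:L b2@7:R b3@9:R b4@10:L]
Beat 5 (R): throw ball5 h=6 -> lands@11:R; in-air after throw: [b1@6:L b2@7:R b3@9:R b4@10:L b5@11:R]
Beat 6 (L): throw ball1 h=7 -> lands@13:R; in-air after throw: [b2@7:R b3@9:R b4@10:L b5@11:R b1@13:R]
Beat 7 (R): throw ball2 h=1 -> lands@8:L; in-air after throw: [b2@8:L b3@9:R b4@10:L b5@11:R b1@13:R]
Beat 8 (L): throw ball2 h=6 -> lands@14:L; in-air after throw: [b3@9:R b4@10:L b5@11:R b1@13:R b2@14:L]
Beat 9 (R): throw ball3 h=6 -> lands@15:R; in-air after throw: [b4@10:L b5@11:R b1@13:R b2@14:L b3@15:R]
Beat 10 (L): throw ball4 h=7 -> lands@17:R; in-air after throw: [b5@11:R b1@13:R b2@14:L b3@15:R b4@17:R]
Beat 11 (R): throw ball5 h=1 -> lands@12:L; in-air after throw: [b5@12:L b1@13:R b2@14:L b3@15:R b4@17:R]
Beat 12 (L): throw ball5 h=6 -> lands@18:L; in-air after throw: [b1@13:R b2@14:L b3@15:R b4@17:R b5@18:L]
Ball 5: thrown@5 h=6 -> first land @11; rethrown@11 h=1 -> second land @12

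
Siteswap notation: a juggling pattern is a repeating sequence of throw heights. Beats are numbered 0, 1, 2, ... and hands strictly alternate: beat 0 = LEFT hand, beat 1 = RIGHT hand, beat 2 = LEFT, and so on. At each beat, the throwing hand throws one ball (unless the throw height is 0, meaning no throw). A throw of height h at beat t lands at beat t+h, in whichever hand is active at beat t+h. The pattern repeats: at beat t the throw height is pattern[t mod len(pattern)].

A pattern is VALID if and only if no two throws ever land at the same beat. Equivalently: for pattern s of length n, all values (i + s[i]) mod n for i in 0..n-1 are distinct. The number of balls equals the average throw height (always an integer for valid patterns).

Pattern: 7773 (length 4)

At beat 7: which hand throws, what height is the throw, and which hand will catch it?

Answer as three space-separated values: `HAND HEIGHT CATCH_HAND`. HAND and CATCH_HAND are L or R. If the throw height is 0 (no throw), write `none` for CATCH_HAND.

Beat 7: 7 mod 2 = 1, so hand = R
Throw height = pattern[7 mod 4] = pattern[3] = 3
Lands at beat 7+3=10, 10 mod 2 = 0, so catch hand = L

Answer: R 3 L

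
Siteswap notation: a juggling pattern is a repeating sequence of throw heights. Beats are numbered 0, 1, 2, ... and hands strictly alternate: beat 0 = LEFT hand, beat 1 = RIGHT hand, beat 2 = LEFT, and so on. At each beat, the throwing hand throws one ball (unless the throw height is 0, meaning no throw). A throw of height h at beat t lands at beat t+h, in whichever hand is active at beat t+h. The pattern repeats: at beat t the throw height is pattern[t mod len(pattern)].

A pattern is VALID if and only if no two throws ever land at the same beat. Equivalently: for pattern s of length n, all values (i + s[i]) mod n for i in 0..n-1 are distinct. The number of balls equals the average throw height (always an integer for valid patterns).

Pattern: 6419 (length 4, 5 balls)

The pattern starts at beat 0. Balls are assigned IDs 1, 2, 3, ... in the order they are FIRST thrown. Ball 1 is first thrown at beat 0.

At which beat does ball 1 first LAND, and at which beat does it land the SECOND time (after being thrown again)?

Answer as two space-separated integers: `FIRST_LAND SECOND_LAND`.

Answer: 6 7

Derivation:
Beat 0 (L): throw ball1 h=6 -> lands@6:L; in-air after throw: [b1@6:L]
Beat 1 (R): throw ball2 h=4 -> lands@5:R; in-air after throw: [b2@5:R b1@6:L]
Beat 2 (L): throw ball3 h=1 -> lands@3:R; in-air after throw: [b3@3:R b2@5:R b1@6:L]
Beat 3 (R): throw ball3 h=9 -> lands@12:L; in-air after throw: [b2@5:R b1@6:L b3@12:L]
Beat 4 (L): throw ball4 h=6 -> lands@10:L; in-air after throw: [b2@5:R b1@6:L b4@10:L b3@12:L]
Beat 5 (R): throw ball2 h=4 -> lands@9:R; in-air after throw: [b1@6:L b2@9:R b4@10:L b3@12:L]
Beat 6 (L): throw ball1 h=1 -> lands@7:R; in-air after throw: [b1@7:R b2@9:R b4@10:L b3@12:L]
Beat 7 (R): throw ball1 h=9 -> lands@16:L; in-air after throw: [b2@9:R b4@10:L b3@12:L b1@16:L]
Ball 1: thrown@0 h=6 -> first land @6; rethrown@6 h=1 -> second land @7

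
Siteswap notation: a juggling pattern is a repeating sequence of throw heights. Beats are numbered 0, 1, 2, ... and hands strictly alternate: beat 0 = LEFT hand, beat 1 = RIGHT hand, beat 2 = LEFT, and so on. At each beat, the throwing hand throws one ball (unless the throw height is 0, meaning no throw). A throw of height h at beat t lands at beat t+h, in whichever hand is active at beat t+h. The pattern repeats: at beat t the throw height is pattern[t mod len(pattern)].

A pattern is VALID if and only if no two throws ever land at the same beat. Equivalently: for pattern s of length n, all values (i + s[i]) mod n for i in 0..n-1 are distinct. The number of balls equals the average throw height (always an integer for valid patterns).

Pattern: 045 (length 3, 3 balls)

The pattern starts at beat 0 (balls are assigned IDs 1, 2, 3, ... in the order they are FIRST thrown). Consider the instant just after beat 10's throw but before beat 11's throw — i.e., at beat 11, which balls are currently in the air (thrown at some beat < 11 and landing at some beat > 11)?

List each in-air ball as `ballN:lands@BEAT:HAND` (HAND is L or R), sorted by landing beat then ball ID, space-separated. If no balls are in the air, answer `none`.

Answer: ball3:lands@13:R ball1:lands@14:L

Derivation:
Beat 1 (R): throw ball1 h=4 -> lands@5:R; in-air after throw: [b1@5:R]
Beat 2 (L): throw ball2 h=5 -> lands@7:R; in-air after throw: [b1@5:R b2@7:R]
Beat 4 (L): throw ball3 h=4 -> lands@8:L; in-air after throw: [b1@5:R b2@7:R b3@8:L]
Beat 5 (R): throw ball1 h=5 -> lands@10:L; in-air after throw: [b2@7:R b3@8:L b1@10:L]
Beat 7 (R): throw ball2 h=4 -> lands@11:R; in-air after throw: [b3@8:L b1@10:L b2@11:R]
Beat 8 (L): throw ball3 h=5 -> lands@13:R; in-air after throw: [b1@10:L b2@11:R b3@13:R]
Beat 10 (L): throw ball1 h=4 -> lands@14:L; in-air after throw: [b2@11:R b3@13:R b1@14:L]
Beat 11 (R): throw ball2 h=5 -> lands@16:L; in-air after throw: [b3@13:R b1@14:L b2@16:L]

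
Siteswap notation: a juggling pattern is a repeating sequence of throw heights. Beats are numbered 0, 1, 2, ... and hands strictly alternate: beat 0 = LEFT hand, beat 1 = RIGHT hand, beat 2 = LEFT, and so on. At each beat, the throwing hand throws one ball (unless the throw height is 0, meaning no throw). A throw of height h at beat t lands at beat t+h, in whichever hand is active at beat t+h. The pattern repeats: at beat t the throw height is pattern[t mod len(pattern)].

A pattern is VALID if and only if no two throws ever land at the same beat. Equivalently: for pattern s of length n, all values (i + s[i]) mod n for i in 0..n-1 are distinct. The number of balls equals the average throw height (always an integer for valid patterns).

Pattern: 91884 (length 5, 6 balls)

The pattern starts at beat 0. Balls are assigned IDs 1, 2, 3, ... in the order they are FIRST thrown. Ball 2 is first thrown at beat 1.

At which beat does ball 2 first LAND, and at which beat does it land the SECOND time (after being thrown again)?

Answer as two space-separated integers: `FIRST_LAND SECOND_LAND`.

Answer: 2 10

Derivation:
Beat 0 (L): throw ball1 h=9 -> lands@9:R; in-air after throw: [b1@9:R]
Beat 1 (R): throw ball2 h=1 -> lands@2:L; in-air after throw: [b2@2:L b1@9:R]
Beat 2 (L): throw ball2 h=8 -> lands@10:L; in-air after throw: [b1@9:R b2@10:L]
Beat 3 (R): throw ball3 h=8 -> lands@11:R; in-air after throw: [b1@9:R b2@10:L b3@11:R]
Beat 4 (L): throw ball4 h=4 -> lands@8:L; in-air after throw: [b4@8:L b1@9:R b2@10:L b3@11:R]
Beat 5 (R): throw ball5 h=9 -> lands@14:L; in-air after throw: [b4@8:L b1@9:R b2@10:L b3@11:R b5@14:L]
Beat 6 (L): throw ball6 h=1 -> lands@7:R; in-air after throw: [b6@7:R b4@8:L b1@9:R b2@10:L b3@11:R b5@14:L]
Beat 7 (R): throw ball6 h=8 -> lands@15:R; in-air after throw: [b4@8:L b1@9:R b2@10:L b3@11:R b5@14:L b6@15:R]
Beat 8 (L): throw ball4 h=8 -> lands@16:L; in-air after throw: [b1@9:R b2@10:L b3@11:R b5@14:L b6@15:R b4@16:L]
Beat 9 (R): throw ball1 h=4 -> lands@13:R; in-air after throw: [b2@10:L b3@11:R b1@13:R b5@14:L b6@15:R b4@16:L]
Beat 10 (L): throw ball2 h=9 -> lands@19:R; in-air after throw: [b3@11:R b1@13:R b5@14:L b6@15:R b4@16:L b2@19:R]
Ball 2: thrown@1 h=1 -> first land @2; rethrown@2 h=8 -> second land @10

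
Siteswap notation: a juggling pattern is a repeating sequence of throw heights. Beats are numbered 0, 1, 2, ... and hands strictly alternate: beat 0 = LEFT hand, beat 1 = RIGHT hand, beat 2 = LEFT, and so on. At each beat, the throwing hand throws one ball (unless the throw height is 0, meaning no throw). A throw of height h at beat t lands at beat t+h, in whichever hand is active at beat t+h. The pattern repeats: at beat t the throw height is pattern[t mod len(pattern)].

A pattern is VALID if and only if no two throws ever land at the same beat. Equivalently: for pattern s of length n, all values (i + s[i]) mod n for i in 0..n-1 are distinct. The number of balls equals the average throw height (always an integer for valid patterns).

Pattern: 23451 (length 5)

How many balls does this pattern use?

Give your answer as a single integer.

Answer: 3

Derivation:
Pattern = [2, 3, 4, 5, 1], length n = 5
  position 0: throw height = 2, running sum = 2
  position 1: throw height = 3, running sum = 5
  position 2: throw height = 4, running sum = 9
  position 3: throw height = 5, running sum = 14
  position 4: throw height = 1, running sum = 15
Total sum = 15; balls = sum / n = 15 / 5 = 3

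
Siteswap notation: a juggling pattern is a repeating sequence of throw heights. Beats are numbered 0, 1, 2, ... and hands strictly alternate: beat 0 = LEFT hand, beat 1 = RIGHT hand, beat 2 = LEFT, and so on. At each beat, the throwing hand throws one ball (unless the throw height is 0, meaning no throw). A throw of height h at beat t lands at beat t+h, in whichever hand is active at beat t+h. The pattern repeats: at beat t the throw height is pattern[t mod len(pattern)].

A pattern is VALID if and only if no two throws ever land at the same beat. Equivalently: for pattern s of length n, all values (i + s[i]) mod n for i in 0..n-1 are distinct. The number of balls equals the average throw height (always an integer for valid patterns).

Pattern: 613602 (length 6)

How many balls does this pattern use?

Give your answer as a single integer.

Answer: 3

Derivation:
Pattern = [6, 1, 3, 6, 0, 2], length n = 6
  position 0: throw height = 6, running sum = 6
  position 1: throw height = 1, running sum = 7
  position 2: throw height = 3, running sum = 10
  position 3: throw height = 6, running sum = 16
  position 4: throw height = 0, running sum = 16
  position 5: throw height = 2, running sum = 18
Total sum = 18; balls = sum / n = 18 / 6 = 3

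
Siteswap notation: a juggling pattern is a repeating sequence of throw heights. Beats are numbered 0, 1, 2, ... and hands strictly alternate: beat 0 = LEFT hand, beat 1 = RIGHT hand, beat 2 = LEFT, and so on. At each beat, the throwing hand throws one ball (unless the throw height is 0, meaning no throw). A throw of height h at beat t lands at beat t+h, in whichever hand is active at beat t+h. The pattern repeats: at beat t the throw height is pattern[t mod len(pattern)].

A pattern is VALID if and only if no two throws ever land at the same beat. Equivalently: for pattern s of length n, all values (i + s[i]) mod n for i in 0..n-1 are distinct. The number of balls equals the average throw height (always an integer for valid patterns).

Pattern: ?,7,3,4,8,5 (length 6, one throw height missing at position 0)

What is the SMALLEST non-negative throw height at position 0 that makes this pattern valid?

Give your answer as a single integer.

i=0: s[i]=? (unknown)
i=1: (1 + 7) mod 6 = 2
i=2: (2 + 3) mod 6 = 5
i=3: (3 + 4) mod 6 = 1
i=4: (4 + 8) mod 6 = 0
i=5: (5 + 5) mod 6 = 4
Known residues: [0, 1, 2, 4, 5]; need a permutation of 0..5, so missing residue r = 3
Need (0 + s) mod 6 = 3; smallest s = (3 - 0) mod 6 = 3

Answer: 3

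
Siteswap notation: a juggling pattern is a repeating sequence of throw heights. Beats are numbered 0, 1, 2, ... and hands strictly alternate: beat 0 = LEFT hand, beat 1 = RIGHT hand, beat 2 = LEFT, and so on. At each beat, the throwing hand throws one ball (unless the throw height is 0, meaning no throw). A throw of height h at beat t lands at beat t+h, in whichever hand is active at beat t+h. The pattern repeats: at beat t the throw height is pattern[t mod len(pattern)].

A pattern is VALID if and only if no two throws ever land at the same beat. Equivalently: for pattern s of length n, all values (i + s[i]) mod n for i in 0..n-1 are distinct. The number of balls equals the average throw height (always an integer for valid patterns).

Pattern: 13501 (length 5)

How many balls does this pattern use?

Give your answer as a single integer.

Answer: 2

Derivation:
Pattern = [1, 3, 5, 0, 1], length n = 5
  position 0: throw height = 1, running sum = 1
  position 1: throw height = 3, running sum = 4
  position 2: throw height = 5, running sum = 9
  position 3: throw height = 0, running sum = 9
  position 4: throw height = 1, running sum = 10
Total sum = 10; balls = sum / n = 10 / 5 = 2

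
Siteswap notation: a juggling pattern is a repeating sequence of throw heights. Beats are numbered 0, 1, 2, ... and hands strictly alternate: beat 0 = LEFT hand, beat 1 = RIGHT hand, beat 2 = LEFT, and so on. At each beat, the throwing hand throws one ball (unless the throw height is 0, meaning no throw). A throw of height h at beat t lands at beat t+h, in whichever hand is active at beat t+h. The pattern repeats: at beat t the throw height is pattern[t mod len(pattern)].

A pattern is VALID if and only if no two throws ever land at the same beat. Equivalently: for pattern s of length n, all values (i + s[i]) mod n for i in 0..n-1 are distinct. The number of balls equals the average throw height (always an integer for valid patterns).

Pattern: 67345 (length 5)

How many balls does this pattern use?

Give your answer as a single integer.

Pattern = [6, 7, 3, 4, 5], length n = 5
  position 0: throw height = 6, running sum = 6
  position 1: throw height = 7, running sum = 13
  position 2: throw height = 3, running sum = 16
  position 3: throw height = 4, running sum = 20
  position 4: throw height = 5, running sum = 25
Total sum = 25; balls = sum / n = 25 / 5 = 5

Answer: 5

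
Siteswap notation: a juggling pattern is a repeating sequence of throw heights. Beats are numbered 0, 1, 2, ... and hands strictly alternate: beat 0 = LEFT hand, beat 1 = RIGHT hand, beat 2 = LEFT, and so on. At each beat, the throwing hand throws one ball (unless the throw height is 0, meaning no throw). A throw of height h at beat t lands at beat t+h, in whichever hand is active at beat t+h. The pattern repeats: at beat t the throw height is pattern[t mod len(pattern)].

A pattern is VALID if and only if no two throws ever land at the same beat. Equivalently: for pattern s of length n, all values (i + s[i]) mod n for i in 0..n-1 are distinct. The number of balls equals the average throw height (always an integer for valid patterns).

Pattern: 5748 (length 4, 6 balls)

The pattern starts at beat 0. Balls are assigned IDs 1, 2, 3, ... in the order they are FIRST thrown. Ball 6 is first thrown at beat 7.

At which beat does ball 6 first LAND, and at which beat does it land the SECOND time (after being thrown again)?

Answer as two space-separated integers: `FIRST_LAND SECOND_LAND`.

Beat 0 (L): throw ball1 h=5 -> lands@5:R; in-air after throw: [b1@5:R]
Beat 1 (R): throw ball2 h=7 -> lands@8:L; in-air after throw: [b1@5:R b2@8:L]
Beat 2 (L): throw ball3 h=4 -> lands@6:L; in-air after throw: [b1@5:R b3@6:L b2@8:L]
Beat 3 (R): throw ball4 h=8 -> lands@11:R; in-air after throw: [b1@5:R b3@6:L b2@8:L b4@11:R]
Beat 4 (L): throw ball5 h=5 -> lands@9:R; in-air after throw: [b1@5:R b3@6:L b2@8:L b5@9:R b4@11:R]
Beat 5 (R): throw ball1 h=7 -> lands@12:L; in-air after throw: [b3@6:L b2@8:L b5@9:R b4@11:R b1@12:L]
Beat 6 (L): throw ball3 h=4 -> lands@10:L; in-air after throw: [b2@8:L b5@9:R b3@10:L b4@11:R b1@12:L]
Beat 7 (R): throw ball6 h=8 -> lands@15:R; in-air after throw: [b2@8:L b5@9:R b3@10:L b4@11:R b1@12:L b6@15:R]
Beat 8 (L): throw ball2 h=5 -> lands@13:R; in-air after throw: [b5@9:R b3@10:L b4@11:R b1@12:L b2@13:R b6@15:R]
Beat 9 (R): throw ball5 h=7 -> lands@16:L; in-air after throw: [b3@10:L b4@11:R b1@12:L b2@13:R b6@15:R b5@16:L]
Beat 10 (L): throw ball3 h=4 -> lands@14:L; in-air after throw: [b4@11:R b1@12:L b2@13:R b3@14:L b6@15:R b5@16:L]
Beat 11 (R): throw ball4 h=8 -> lands@19:R; in-air after throw: [b1@12:L b2@13:R b3@14:L b6@15:R b5@16:L b4@19:R]
Beat 12 (L): throw ball1 h=5 -> lands@17:R; in-air after throw: [b2@13:R b3@14:L b6@15:R b5@16:L b1@17:R b4@19:R]
Beat 13 (R): throw ball2 h=7 -> lands@20:L; in-air after throw: [b3@14:L b6@15:R b5@16:L b1@17:R b4@19:R b2@20:L]
Beat 14 (L): throw ball3 h=4 -> lands@18:L; in-air after throw: [b6@15:R b5@16:L b1@17:R b3@18:L b4@19:R b2@20:L]
Beat 15 (R): throw ball6 h=8 -> lands@23:R; in-air after throw: [b5@16:L b1@17:R b3@18:L b4@19:R b2@20:L b6@23:R]
Beat 16 (L): throw ball5 h=5 -> lands@21:R; in-air after throw: [b1@17:R b3@18:L b4@19:R b2@20:L b5@21:R b6@23:R]
Beat 17 (R): throw ball1 h=7 -> lands@24:L; in-air after throw: [b3@18:L b4@19:R b2@20:L b5@21:R b6@23:R b1@24:L]
Beat 18 (L): throw ball3 h=4 -> lands@22:L; in-air after throw: [b4@19:R b2@20:L b5@21:R b3@22:L b6@23:R b1@24:L]
Beat 19 (R): throw ball4 h=8 -> lands@27:R; in-air after throw: [b2@20:L b5@21:R b3@22:L b6@23:R b1@24:L b4@27:R]
Beat 20 (L): throw ball2 h=5 -> lands@25:R; in-air after throw: [b5@21:R b3@22:L b6@23:R b1@24:L b2@25:R b4@27:R]
Beat 21 (R): throw ball5 h=7 -> lands@28:L; in-air after throw: [b3@22:L b6@23:R b1@24:L b2@25:R b4@27:R b5@28:L]
Beat 22 (L): throw ball3 h=4 -> lands@26:L; in-air after throw: [b6@23:R b1@24:L b2@25:R b3@26:L b4@27:R b5@28:L]
Beat 23 (R): throw ball6 h=8 -> lands@31:R; in-air after throw: [b1@24:L b2@25:R b3@26:L b4@27:R b5@28:L b6@31:R]
Ball 6: thrown@7 h=8 -> first land @15; rethrown@15 h=8 -> second land @23

Answer: 15 23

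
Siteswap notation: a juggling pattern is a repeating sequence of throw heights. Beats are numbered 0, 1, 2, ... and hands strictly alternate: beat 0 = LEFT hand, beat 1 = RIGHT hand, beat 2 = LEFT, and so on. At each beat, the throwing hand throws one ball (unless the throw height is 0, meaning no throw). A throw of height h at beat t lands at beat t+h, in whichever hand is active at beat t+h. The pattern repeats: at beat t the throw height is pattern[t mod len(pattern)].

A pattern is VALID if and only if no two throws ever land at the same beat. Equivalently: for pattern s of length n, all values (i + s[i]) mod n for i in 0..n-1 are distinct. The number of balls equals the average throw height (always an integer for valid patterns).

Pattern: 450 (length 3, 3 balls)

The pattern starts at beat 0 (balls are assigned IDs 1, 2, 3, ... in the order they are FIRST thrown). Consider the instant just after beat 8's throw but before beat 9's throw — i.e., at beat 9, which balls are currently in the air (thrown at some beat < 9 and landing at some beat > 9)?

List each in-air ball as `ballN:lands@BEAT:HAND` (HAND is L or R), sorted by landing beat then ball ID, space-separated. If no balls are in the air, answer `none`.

Answer: ball2:lands@10:L ball3:lands@12:L

Derivation:
Beat 0 (L): throw ball1 h=4 -> lands@4:L; in-air after throw: [b1@4:L]
Beat 1 (R): throw ball2 h=5 -> lands@6:L; in-air after throw: [b1@4:L b2@6:L]
Beat 3 (R): throw ball3 h=4 -> lands@7:R; in-air after throw: [b1@4:L b2@6:L b3@7:R]
Beat 4 (L): throw ball1 h=5 -> lands@9:R; in-air after throw: [b2@6:L b3@7:R b1@9:R]
Beat 6 (L): throw ball2 h=4 -> lands@10:L; in-air after throw: [b3@7:R b1@9:R b2@10:L]
Beat 7 (R): throw ball3 h=5 -> lands@12:L; in-air after throw: [b1@9:R b2@10:L b3@12:L]
Beat 9 (R): throw ball1 h=4 -> lands@13:R; in-air after throw: [b2@10:L b3@12:L b1@13:R]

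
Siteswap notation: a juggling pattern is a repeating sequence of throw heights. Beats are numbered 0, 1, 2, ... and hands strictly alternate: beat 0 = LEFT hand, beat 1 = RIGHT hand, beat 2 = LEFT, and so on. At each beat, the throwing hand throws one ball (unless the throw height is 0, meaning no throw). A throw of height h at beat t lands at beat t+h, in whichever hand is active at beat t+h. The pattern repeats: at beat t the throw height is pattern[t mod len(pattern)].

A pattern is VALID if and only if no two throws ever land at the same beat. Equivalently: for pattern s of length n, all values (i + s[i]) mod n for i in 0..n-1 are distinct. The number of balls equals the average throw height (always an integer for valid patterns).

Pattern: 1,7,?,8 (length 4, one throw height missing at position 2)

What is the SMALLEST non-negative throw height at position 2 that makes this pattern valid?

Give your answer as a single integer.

Answer: 0

Derivation:
i=0: (0 + 1) mod 4 = 1
i=1: (1 + 7) mod 4 = 0
i=2: s[i]=? (unknown)
i=3: (3 + 8) mod 4 = 3
Known residues: [0, 1, 3]; need a permutation of 0..3, so missing residue r = 2
Need (2 + s) mod 4 = 2; smallest s = (2 - 2) mod 4 = 0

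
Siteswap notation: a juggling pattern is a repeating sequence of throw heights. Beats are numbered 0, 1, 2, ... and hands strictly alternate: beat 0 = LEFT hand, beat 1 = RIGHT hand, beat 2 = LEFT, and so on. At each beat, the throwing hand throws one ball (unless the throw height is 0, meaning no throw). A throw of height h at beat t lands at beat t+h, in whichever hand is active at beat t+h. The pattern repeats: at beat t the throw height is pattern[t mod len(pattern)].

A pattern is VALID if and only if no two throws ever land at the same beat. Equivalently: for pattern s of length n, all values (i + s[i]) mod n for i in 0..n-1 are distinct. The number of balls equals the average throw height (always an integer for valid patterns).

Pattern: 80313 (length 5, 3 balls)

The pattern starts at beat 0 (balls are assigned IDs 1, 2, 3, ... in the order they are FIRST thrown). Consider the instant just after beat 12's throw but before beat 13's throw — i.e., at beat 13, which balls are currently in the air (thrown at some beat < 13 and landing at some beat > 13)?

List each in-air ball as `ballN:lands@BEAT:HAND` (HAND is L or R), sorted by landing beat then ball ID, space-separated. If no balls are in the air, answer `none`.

Beat 0 (L): throw ball1 h=8 -> lands@8:L; in-air after throw: [b1@8:L]
Beat 2 (L): throw ball2 h=3 -> lands@5:R; in-air after throw: [b2@5:R b1@8:L]
Beat 3 (R): throw ball3 h=1 -> lands@4:L; in-air after throw: [b3@4:L b2@5:R b1@8:L]
Beat 4 (L): throw ball3 h=3 -> lands@7:R; in-air after throw: [b2@5:R b3@7:R b1@8:L]
Beat 5 (R): throw ball2 h=8 -> lands@13:R; in-air after throw: [b3@7:R b1@8:L b2@13:R]
Beat 7 (R): throw ball3 h=3 -> lands@10:L; in-air after throw: [b1@8:L b3@10:L b2@13:R]
Beat 8 (L): throw ball1 h=1 -> lands@9:R; in-air after throw: [b1@9:R b3@10:L b2@13:R]
Beat 9 (R): throw ball1 h=3 -> lands@12:L; in-air after throw: [b3@10:L b1@12:L b2@13:R]
Beat 10 (L): throw ball3 h=8 -> lands@18:L; in-air after throw: [b1@12:L b2@13:R b3@18:L]
Beat 12 (L): throw ball1 h=3 -> lands@15:R; in-air after throw: [b2@13:R b1@15:R b3@18:L]
Beat 13 (R): throw ball2 h=1 -> lands@14:L; in-air after throw: [b2@14:L b1@15:R b3@18:L]

Answer: ball1:lands@15:R ball3:lands@18:L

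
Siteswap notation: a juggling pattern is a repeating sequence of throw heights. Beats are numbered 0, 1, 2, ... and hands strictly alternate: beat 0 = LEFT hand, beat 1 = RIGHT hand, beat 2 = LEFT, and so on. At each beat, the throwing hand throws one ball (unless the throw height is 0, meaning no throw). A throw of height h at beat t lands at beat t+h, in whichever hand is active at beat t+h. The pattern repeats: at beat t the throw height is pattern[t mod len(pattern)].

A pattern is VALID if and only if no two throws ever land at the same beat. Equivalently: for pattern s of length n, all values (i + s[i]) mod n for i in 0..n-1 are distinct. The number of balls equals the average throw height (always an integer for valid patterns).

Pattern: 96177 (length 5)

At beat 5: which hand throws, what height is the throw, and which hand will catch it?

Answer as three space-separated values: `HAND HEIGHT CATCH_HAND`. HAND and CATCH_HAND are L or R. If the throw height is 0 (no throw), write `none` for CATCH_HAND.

Answer: R 9 L

Derivation:
Beat 5: 5 mod 2 = 1, so hand = R
Throw height = pattern[5 mod 5] = pattern[0] = 9
Lands at beat 5+9=14, 14 mod 2 = 0, so catch hand = L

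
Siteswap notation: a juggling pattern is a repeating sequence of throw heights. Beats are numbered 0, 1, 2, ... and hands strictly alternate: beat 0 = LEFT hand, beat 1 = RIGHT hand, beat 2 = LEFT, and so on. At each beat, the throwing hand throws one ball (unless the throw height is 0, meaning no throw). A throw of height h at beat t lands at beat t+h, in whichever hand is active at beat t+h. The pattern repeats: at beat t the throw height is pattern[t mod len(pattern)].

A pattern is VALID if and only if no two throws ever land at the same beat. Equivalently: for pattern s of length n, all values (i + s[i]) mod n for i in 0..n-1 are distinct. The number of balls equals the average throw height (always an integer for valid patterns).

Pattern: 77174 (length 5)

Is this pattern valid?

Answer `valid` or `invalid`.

Answer: invalid

Derivation:
i=0: (i + s[i]) mod n = (0 + 7) mod 5 = 2
i=1: (i + s[i]) mod n = (1 + 7) mod 5 = 3
i=2: (i + s[i]) mod n = (2 + 1) mod 5 = 3
i=3: (i + s[i]) mod n = (3 + 7) mod 5 = 0
i=4: (i + s[i]) mod n = (4 + 4) mod 5 = 3
Residues: [2, 3, 3, 0, 3], distinct: False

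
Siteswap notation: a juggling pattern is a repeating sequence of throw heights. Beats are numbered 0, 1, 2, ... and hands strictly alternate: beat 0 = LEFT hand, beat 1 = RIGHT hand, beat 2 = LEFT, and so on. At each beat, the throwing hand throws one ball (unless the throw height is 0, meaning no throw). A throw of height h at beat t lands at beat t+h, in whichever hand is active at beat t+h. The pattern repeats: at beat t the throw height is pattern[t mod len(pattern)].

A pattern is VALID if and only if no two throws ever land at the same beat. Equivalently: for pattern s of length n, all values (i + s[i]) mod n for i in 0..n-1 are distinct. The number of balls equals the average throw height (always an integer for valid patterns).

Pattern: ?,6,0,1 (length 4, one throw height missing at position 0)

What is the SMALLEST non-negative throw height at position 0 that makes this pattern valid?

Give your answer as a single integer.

i=0: s[i]=? (unknown)
i=1: (1 + 6) mod 4 = 3
i=2: (2 + 0) mod 4 = 2
i=3: (3 + 1) mod 4 = 0
Known residues: [0, 2, 3]; need a permutation of 0..3, so missing residue r = 1
Need (0 + s) mod 4 = 1; smallest s = (1 - 0) mod 4 = 1

Answer: 1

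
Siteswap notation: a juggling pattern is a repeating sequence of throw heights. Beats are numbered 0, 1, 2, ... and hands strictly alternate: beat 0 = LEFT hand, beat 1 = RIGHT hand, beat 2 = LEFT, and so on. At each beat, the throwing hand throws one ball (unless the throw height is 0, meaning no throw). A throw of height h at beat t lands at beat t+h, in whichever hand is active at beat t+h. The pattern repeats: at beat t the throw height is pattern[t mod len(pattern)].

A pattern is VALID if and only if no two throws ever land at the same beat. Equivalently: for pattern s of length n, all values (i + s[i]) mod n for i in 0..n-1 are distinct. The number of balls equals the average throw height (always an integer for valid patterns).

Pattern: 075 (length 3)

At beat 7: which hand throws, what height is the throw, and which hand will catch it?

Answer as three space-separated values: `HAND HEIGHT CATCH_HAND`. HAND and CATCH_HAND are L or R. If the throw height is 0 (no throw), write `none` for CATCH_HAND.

Beat 7: 7 mod 2 = 1, so hand = R
Throw height = pattern[7 mod 3] = pattern[1] = 7
Lands at beat 7+7=14, 14 mod 2 = 0, so catch hand = L

Answer: R 7 L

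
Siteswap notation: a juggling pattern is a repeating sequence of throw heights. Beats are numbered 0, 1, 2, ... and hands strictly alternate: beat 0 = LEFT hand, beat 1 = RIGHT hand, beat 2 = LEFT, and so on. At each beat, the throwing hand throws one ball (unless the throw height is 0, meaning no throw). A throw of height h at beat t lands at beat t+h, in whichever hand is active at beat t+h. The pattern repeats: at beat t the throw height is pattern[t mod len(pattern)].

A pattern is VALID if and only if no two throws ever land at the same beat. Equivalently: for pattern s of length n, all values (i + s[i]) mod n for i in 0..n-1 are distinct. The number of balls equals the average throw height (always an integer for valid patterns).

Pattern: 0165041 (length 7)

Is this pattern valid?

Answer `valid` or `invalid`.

Answer: invalid

Derivation:
i=0: (i + s[i]) mod n = (0 + 0) mod 7 = 0
i=1: (i + s[i]) mod n = (1 + 1) mod 7 = 2
i=2: (i + s[i]) mod n = (2 + 6) mod 7 = 1
i=3: (i + s[i]) mod n = (3 + 5) mod 7 = 1
i=4: (i + s[i]) mod n = (4 + 0) mod 7 = 4
i=5: (i + s[i]) mod n = (5 + 4) mod 7 = 2
i=6: (i + s[i]) mod n = (6 + 1) mod 7 = 0
Residues: [0, 2, 1, 1, 4, 2, 0], distinct: False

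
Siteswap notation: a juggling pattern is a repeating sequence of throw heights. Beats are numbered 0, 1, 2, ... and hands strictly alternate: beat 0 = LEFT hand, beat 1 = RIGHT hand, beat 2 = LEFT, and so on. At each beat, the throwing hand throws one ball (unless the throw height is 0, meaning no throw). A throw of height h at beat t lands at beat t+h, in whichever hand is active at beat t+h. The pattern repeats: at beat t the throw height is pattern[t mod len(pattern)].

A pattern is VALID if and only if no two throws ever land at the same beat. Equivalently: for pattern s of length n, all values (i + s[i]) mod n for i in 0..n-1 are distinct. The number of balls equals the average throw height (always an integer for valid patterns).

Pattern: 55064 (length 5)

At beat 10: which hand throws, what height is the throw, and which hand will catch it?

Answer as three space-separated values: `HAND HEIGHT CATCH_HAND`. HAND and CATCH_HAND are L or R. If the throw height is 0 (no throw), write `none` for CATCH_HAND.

Answer: L 5 R

Derivation:
Beat 10: 10 mod 2 = 0, so hand = L
Throw height = pattern[10 mod 5] = pattern[0] = 5
Lands at beat 10+5=15, 15 mod 2 = 1, so catch hand = R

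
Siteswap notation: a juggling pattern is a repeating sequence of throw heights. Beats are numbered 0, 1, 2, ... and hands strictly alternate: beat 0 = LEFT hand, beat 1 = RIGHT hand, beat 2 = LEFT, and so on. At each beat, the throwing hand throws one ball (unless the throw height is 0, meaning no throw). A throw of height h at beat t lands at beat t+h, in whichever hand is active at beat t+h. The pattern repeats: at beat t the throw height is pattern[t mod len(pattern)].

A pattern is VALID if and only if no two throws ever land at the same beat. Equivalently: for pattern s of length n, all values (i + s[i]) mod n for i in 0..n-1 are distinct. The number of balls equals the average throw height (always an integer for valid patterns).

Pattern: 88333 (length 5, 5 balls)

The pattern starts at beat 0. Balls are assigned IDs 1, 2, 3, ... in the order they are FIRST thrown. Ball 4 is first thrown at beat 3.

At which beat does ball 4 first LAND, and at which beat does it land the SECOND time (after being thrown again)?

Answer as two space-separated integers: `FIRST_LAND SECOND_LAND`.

Answer: 6 14

Derivation:
Beat 0 (L): throw ball1 h=8 -> lands@8:L; in-air after throw: [b1@8:L]
Beat 1 (R): throw ball2 h=8 -> lands@9:R; in-air after throw: [b1@8:L b2@9:R]
Beat 2 (L): throw ball3 h=3 -> lands@5:R; in-air after throw: [b3@5:R b1@8:L b2@9:R]
Beat 3 (R): throw ball4 h=3 -> lands@6:L; in-air after throw: [b3@5:R b4@6:L b1@8:L b2@9:R]
Beat 4 (L): throw ball5 h=3 -> lands@7:R; in-air after throw: [b3@5:R b4@6:L b5@7:R b1@8:L b2@9:R]
Beat 5 (R): throw ball3 h=8 -> lands@13:R; in-air after throw: [b4@6:L b5@7:R b1@8:L b2@9:R b3@13:R]
Beat 6 (L): throw ball4 h=8 -> lands@14:L; in-air after throw: [b5@7:R b1@8:L b2@9:R b3@13:R b4@14:L]
Beat 7 (R): throw ball5 h=3 -> lands@10:L; in-air after throw: [b1@8:L b2@9:R b5@10:L b3@13:R b4@14:L]
Beat 8 (L): throw ball1 h=3 -> lands@11:R; in-air after throw: [b2@9:R b5@10:L b1@11:R b3@13:R b4@14:L]
Beat 9 (R): throw ball2 h=3 -> lands@12:L; in-air after throw: [b5@10:L b1@11:R b2@12:L b3@13:R b4@14:L]
Beat 10 (L): throw ball5 h=8 -> lands@18:L; in-air after throw: [b1@11:R b2@12:L b3@13:R b4@14:L b5@18:L]
Beat 11 (R): throw ball1 h=8 -> lands@19:R; in-air after throw: [b2@12:L b3@13:R b4@14:L b5@18:L b1@19:R]
Beat 12 (L): throw ball2 h=3 -> lands@15:R; in-air after throw: [b3@13:R b4@14:L b2@15:R b5@18:L b1@19:R]
Beat 13 (R): throw ball3 h=3 -> lands@16:L; in-air after throw: [b4@14:L b2@15:R b3@16:L b5@18:L b1@19:R]
Beat 14 (L): throw ball4 h=3 -> lands@17:R; in-air after throw: [b2@15:R b3@16:L b4@17:R b5@18:L b1@19:R]
Ball 4: thrown@3 h=3 -> first land @6; rethrown@6 h=8 -> second land @14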